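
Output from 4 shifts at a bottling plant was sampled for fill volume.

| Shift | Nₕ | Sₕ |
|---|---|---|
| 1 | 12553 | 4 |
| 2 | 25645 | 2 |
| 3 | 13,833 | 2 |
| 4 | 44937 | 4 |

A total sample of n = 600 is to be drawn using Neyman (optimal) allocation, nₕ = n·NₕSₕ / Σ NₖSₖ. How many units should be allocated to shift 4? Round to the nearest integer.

1: NₕSₕ = 12553·4 = 50212
2: NₕSₕ = 25645·2 = 51290
3: NₕSₕ = 13833·2 = 27666
4: NₕSₕ = 44937·4 = 179748
Σ NₕSₕ = 308916.
n_4 = 600·179748/308916 = 349.120... → 349.

349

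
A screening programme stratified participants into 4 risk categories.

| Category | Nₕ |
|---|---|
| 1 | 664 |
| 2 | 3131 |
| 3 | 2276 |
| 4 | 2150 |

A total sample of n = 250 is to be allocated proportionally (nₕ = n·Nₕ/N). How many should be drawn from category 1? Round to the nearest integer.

20

Share of category 1 = 664/8221 = 0.08077.
Allocate 250 × 0.08077 = 20.192... → 20.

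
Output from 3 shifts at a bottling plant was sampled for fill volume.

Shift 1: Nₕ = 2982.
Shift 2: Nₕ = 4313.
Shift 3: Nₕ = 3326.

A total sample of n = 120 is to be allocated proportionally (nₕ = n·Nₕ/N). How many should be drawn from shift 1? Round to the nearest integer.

Share of shift 1 = 2982/10621 = 0.28076.
Allocate 120 × 0.28076 = 33.692... → 34.

34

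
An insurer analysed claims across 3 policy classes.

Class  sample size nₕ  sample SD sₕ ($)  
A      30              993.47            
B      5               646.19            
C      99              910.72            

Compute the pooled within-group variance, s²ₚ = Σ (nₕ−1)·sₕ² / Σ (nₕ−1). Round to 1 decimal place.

Degrees of freedom: 29 + 4 + 98 = 131.
Σ(nₕ−1)sₕ² = 29·986982.6409 + 4·417561.5161 + 98·829410.9184 = 111575012.6537.
s²ₚ = 111575012.6537 / 131 = 851717.654... → 851717.7.

851717.7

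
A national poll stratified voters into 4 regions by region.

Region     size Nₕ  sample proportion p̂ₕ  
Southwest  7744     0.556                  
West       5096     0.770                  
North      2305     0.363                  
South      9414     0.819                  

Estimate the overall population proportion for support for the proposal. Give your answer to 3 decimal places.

N = 7744 + 5096 + 2305 + 9414 = 24559.
Overall proportion = Σ (Nₕ/N)·p̂ₕ.
Σ Nₕp̂ₕ = 4305.664 + 3923.92 + 836.715 + 7710.066 = 16776.365.
16776.365 / 24559 = 0.68310... → 0.683.

0.683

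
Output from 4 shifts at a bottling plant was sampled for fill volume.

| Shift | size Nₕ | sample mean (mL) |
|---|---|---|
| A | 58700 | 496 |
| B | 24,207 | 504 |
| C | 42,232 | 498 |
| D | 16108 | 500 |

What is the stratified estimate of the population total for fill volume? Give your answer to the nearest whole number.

70401064

A: 58700·496 = 29115200
B: 24207·504 = 12200328
C: 42232·498 = 21031536
D: 16108·500 = 8054000
τ̂ = Σ Nₕx̄ₕ = 70401064.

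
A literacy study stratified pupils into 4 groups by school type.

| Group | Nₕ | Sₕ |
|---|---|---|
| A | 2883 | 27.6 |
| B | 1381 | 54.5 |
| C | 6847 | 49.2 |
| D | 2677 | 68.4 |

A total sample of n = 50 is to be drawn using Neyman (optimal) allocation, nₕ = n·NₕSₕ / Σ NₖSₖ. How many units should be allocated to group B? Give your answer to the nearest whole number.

Σ NₕSₕ = 2883·27.6 + 1381·54.5 + 6847·49.2 + 2677·68.4 = 674814.5.
Share for B: 75264.5/674814.5 = 0.11153.
n_B = 50 × 0.11153 = 5.577... → 6.

6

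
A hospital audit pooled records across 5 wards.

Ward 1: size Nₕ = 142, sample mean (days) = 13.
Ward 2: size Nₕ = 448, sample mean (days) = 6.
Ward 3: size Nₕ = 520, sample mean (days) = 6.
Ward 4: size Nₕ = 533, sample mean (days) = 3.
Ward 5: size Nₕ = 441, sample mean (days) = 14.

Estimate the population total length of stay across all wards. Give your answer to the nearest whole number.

Population total = Σ Nₕ·x̄ₕ (each stratum's size times its mean).
142·13 + 448·6 + 520·6 + 533·3 + 441·14 = 1846 + 2688 + 3120 + 1599 + 6174 = 15427.

15427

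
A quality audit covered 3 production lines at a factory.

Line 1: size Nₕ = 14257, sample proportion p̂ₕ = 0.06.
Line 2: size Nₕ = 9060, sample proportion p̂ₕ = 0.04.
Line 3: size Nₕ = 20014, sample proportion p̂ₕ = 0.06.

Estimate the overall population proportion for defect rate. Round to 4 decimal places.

0.0558

Wₕ = Nₕ/N with N = 43331: 0.3290, 0.2091, 0.4619.
p̂_st = 0.3290·0.06 + 0.2091·0.04 + 0.4619·0.06 ≈ 0.055818... → 0.0558.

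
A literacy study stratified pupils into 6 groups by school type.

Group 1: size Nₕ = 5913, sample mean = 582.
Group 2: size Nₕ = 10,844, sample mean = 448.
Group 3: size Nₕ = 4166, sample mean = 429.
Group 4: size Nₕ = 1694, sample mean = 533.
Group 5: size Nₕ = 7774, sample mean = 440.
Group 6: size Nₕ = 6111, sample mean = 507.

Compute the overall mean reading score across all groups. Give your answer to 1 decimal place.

N = 5913 + 10844 + 4166 + 1694 + 7774 + 6111 = 36502.
The stratified mean weights each stratum mean by its population share Nₕ/N.
Σ Nₕx̄ₕ = 5913·582 + 10844·448 + 4166·429 + 1694·533 + 7774·440 + 6111·507 = 3441366 + 4858112 + 1787214 + 902902 + 3420560 + 3098277 = 17508431.
Divide by N: 17508431 / 36502 = 479.657... → 479.7.

479.7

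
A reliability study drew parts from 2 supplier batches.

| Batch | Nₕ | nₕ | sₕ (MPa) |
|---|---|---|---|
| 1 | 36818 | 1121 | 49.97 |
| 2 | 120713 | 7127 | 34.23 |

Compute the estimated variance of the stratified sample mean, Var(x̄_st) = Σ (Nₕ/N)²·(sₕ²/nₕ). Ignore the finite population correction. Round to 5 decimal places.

N = 157531; Wₕ = Nₕ/N.
batch 1: (36818/157531)²·49.97²/1121 = 0.12167502
batch 2: (120713/157531)²·34.23²/7127 = 0.09653461
Sum = 0.21820963 → 0.21821.

0.21821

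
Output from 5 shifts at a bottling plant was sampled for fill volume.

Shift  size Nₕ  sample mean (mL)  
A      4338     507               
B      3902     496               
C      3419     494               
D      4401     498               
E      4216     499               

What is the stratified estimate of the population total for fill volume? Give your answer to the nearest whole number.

10119226

A: 4338·507 = 2199366
B: 3902·496 = 1935392
C: 3419·494 = 1688986
D: 4401·498 = 2191698
E: 4216·499 = 2103784
τ̂ = Σ Nₕx̄ₕ = 10119226.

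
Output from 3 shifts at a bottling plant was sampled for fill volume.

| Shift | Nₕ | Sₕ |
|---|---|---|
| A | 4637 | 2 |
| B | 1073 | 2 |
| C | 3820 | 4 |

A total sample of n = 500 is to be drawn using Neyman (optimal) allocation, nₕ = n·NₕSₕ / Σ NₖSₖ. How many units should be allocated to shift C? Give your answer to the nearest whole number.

Σ NₕSₕ = 4637·2 + 1073·2 + 3820·4 = 26700.
Share for C: 15280/26700 = 0.57228.
n_C = 500 × 0.57228 = 286.142... → 286.

286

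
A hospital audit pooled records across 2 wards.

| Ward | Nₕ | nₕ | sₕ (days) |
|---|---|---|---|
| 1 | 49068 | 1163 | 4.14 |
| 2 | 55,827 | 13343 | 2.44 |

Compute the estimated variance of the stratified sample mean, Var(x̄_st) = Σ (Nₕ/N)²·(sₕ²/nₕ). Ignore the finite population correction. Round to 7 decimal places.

0.0033512

N = 104895. Term for each stratum: Wₕ²sₕ²/nₕ.
Var(x̄_st) = 0.0032248395 + 0.0001263878 = 0.0033512273 → 0.0033512.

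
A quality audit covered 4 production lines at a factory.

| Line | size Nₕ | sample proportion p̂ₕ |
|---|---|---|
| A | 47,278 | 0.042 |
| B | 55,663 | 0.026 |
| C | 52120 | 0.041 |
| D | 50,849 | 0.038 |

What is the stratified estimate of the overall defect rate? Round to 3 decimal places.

0.036

N = 47278 + 55663 + 52120 + 50849 = 205910.
Overall proportion = Σ (Nₕ/N)·p̂ₕ.
Σ Nₕp̂ₕ = 1985.676 + 1447.238 + 2136.92 + 1932.262 = 7502.096.
7502.096 / 205910 = 0.03643... → 0.036.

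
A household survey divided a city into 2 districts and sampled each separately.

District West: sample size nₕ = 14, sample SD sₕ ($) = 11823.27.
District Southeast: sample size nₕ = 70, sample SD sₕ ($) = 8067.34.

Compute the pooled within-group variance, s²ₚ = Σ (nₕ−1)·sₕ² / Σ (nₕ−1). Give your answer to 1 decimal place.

Degrees of freedom: 13 + 69 = 82.
Σ(nₕ−1)sₕ² = 13·139789713.4929 + 69·65081974.6756 = 6307922528.0241.
s²ₚ = 6307922528.0241 / 82 = 76925884.488... → 76925884.5.

76925884.5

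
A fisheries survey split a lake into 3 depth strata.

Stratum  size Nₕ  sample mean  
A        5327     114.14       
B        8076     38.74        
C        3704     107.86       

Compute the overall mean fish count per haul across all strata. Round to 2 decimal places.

77.18

N = 17107; weights Wₕ = Nₕ/N = (0.3114, 0.4721, 0.2165).
x̄_st = Σ Wₕ·x̄ₕ = 0.3114·114.14 + 0.4721·38.74 + 0.2165·107.86 ≈ 77.1849...
→ 77.18.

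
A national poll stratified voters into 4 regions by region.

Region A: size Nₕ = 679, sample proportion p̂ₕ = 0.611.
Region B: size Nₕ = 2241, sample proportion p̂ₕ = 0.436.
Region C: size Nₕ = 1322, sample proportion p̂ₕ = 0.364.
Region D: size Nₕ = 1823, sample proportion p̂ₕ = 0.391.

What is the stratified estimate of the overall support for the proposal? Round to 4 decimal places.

Wₕ = Nₕ/N with N = 6065: 0.1120, 0.3695, 0.2180, 0.3006.
p̂_st = 0.1120·0.611 + 0.3695·0.436 + 0.2180·0.364 + 0.3006·0.391 ≈ 0.426372... → 0.4264.

0.4264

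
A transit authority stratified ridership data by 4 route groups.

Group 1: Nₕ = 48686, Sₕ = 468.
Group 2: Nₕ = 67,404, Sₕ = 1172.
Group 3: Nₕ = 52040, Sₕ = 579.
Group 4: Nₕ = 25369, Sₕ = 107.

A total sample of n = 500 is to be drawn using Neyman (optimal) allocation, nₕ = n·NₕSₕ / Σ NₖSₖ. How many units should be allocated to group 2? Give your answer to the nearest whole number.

Σ NₕSₕ = 48686·468 + 67404·1172 + 52040·579 + 25369·107 = 134628179.
Share for 2: 78997488/134628179 = 0.58678.
n_2 = 500 × 0.58678 = 293.391... → 293.

293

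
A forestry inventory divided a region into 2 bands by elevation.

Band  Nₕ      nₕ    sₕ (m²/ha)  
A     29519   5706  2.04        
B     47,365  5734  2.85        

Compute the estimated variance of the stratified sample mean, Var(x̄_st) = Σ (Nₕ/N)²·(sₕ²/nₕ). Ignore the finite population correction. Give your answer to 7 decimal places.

N = 76884. Term for each stratum: Wₕ²sₕ²/nₕ.
Var(x̄_st) = 0.0001075127 + 0.0005376197 = 0.0006451324 → 0.0006451.

0.0006451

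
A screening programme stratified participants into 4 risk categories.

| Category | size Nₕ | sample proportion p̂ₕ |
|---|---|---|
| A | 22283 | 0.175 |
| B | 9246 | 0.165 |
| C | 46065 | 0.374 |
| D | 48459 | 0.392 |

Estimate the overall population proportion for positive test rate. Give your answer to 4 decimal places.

0.3304

N = 22283 + 9246 + 46065 + 48459 = 126053.
Overall proportion = Σ (Nₕ/N)·p̂ₕ.
Σ Nₕp̂ₕ = 3899.525 + 1525.59 + 17228.31 + 18995.928 = 41649.353.
41649.353 / 126053 = 0.330411... → 0.3304.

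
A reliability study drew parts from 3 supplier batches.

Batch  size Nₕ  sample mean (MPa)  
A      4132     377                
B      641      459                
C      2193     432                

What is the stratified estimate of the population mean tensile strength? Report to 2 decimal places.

N = 6966; weights Wₕ = Nₕ/N = (0.5932, 0.0920, 0.3148).
x̄_st = Σ Wₕ·x̄ₕ = 0.5932·377 + 0.0920·459 + 0.3148·432 ≈ 401.8603...
→ 401.86.

401.86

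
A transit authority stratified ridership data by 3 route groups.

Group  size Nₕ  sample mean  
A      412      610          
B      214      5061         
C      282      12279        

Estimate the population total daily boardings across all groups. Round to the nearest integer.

4797052

Estimate total by summing Nₕ·x̄ₕ over strata.
412·610 + 214·5061 + 282·12279 = 251320 + 1083054 + 3462678 = 4797052.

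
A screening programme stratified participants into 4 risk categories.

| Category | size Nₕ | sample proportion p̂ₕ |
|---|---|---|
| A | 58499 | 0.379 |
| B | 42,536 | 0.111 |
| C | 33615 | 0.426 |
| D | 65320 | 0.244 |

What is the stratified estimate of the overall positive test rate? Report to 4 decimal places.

0.2858

Wₕ = Nₕ/N with N = 199970: 0.2925, 0.2127, 0.1681, 0.3266.
p̂_st = 0.2925·0.379 + 0.2127·0.111 + 0.1681·0.426 + 0.3266·0.244 ≈ 0.285796... → 0.2858.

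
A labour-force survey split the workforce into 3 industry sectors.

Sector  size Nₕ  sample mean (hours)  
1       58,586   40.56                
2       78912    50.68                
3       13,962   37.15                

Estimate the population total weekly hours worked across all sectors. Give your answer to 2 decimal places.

1: 58586·40.56 = 2376248.16
2: 78912·50.68 = 3999260.16
3: 13962·37.15 = 518688.3
τ̂ = Σ Nₕx̄ₕ = 6894196.62.

6894196.62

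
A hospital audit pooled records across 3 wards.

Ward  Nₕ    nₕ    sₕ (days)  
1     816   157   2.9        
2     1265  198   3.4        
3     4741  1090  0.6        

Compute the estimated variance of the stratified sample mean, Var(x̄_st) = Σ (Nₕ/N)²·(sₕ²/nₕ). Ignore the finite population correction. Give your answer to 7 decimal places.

0.0029334

N = 6822; Wₕ = Nₕ/N.
ward 1: (816/6822)²·2.9²/157 = 0.0007663960
ward 2: (1265/6822)²·3.4²/198 = 0.0020074756
ward 3: (4741/6822)²·0.6²/1090 = 0.0001595117
Sum = 0.0029333832 → 0.0029334.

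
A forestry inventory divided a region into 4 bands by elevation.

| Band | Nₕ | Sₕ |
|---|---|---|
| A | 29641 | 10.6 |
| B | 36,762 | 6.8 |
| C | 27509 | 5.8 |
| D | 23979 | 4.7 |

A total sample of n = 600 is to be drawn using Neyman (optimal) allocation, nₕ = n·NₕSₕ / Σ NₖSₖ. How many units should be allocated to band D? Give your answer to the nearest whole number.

Σ NₕSₕ = 29641·10.6 + 36762·6.8 + 27509·5.8 + 23979·4.7 = 836429.7.
Share for D: 112701.3/836429.7 = 0.13474.
n_D = 600 × 0.13474 = 80.845... → 81.

81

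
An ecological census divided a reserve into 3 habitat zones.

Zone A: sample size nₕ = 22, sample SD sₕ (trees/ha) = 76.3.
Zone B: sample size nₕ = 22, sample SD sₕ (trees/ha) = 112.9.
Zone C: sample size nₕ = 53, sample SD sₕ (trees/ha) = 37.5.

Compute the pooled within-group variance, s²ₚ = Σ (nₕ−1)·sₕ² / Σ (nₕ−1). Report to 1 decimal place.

Degrees of freedom: 21 + 21 + 52 = 94.
Σ(nₕ−1)sₕ² = 21·5821.69 + 21·12746.41 + 52·1406.25 = 463055.1.
s²ₚ = 463055.1 / 94 = 4926.118... → 4926.1.

4926.1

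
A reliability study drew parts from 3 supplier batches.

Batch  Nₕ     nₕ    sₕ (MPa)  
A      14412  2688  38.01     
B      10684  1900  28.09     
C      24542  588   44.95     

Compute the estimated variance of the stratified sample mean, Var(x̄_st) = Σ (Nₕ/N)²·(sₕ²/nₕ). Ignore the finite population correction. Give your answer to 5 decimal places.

0.90454

N = 49638. Term for each stratum: Wₕ²sₕ²/nₕ.
Var(x̄_st) = 0.04530920 + 0.01923929 + 0.83998865 = 0.90453715 → 0.90454.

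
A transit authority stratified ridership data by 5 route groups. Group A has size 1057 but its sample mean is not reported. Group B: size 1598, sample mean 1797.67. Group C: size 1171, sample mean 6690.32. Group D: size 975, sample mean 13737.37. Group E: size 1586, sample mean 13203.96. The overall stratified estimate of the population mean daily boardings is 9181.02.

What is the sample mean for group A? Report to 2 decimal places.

12863.50

Σ Nₕx̄ₕ = N·μ, so 1057·x̄_A = 6387·9181.02 − (1598·1797.67 + 1171·6690.32 + 975·13737.37 + 1586·13203.96).
= 58639174.74 − 45042457.69 = 13596717.05.
x̄_A = 13596717.05 / 1057 = 12863.4977... → 12863.50.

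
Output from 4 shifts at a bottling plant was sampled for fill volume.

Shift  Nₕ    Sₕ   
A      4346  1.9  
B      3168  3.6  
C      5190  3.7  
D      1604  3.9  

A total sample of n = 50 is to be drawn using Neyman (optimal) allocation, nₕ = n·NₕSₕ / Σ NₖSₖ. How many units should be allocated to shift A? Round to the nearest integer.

Σ NₕSₕ = 4346·1.9 + 3168·3.6 + 5190·3.7 + 1604·3.9 = 45120.8.
Share for A: 8257.4/45120.8 = 0.18301.
n_A = 50 × 0.18301 = 9.150... → 9.

9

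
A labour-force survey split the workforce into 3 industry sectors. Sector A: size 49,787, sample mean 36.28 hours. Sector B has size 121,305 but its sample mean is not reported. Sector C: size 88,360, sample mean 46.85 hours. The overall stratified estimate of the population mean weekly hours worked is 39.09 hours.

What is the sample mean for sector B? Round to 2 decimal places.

N = 49787 + 121305 + 88360 = 259452.
Overall total = μ·N = 39.09·259452 = 10141978.68.
Subtract the known strata: 49787·36.28 + 88360·46.85 = 5945938.36.
Remaining total for sector B: 10141978.68 − 5945938.36 = 4196040.32.
Divide by its size: 4196040.32 / 121305 = 34.5908... → 34.59.

34.59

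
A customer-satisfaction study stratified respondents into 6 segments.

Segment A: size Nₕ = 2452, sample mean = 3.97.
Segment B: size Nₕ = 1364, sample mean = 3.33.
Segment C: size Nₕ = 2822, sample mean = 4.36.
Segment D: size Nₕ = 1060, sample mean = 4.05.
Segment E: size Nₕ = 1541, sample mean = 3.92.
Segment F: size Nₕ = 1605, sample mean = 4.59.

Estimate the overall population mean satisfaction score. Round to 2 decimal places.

N = 2452 + 1364 + 2822 + 1060 + 1541 + 1605 = 10844.
The stratified mean weights each stratum mean by its population share Nₕ/N.
Σ Nₕx̄ₕ = 2452·3.97 + 1364·3.33 + 2822·4.36 + 1060·4.05 + 1541·3.92 + 1605·4.59 = 9734.44 + 4542.12 + 12303.92 + 4293 + 6040.72 + 7366.95 = 44281.15.
Divide by N: 44281.15 / 10844 = 4.0835... → 4.08.

4.08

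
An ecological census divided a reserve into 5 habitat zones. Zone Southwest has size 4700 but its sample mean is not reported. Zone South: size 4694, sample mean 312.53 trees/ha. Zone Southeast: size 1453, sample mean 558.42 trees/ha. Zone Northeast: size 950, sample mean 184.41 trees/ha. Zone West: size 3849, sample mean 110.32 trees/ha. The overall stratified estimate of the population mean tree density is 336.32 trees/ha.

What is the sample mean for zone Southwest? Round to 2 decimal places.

Σ Nₕx̄ₕ = N·μ, so 4700·x̄_Southwest = 15646·336.32 − (4694·312.53 + 1453·558.42 + 950·184.41 + 3849·110.32).
= 5262062.72 − 2878211.26 = 2383851.46.
x̄_Southwest = 2383851.46 / 4700 = 507.2024... → 507.20.

507.20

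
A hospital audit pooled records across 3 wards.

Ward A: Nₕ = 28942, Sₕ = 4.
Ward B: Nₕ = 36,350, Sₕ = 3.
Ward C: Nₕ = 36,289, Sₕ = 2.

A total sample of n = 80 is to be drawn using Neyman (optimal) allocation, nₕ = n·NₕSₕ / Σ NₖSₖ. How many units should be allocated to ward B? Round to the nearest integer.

Σ NₕSₕ = 28942·4 + 36350·3 + 36289·2 = 297396.
Share for B: 109050/297396 = 0.36668.
n_B = 80 × 0.36668 = 29.335... → 29.

29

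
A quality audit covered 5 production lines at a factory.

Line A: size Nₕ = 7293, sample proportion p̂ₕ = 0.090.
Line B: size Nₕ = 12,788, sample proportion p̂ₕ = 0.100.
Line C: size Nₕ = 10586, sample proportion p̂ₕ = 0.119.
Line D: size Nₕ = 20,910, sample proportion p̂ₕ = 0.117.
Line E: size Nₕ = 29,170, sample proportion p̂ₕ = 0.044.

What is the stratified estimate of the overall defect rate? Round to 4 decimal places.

0.0858

Wₕ = Nₕ/N with N = 80747: 0.0903, 0.1584, 0.1311, 0.2590, 0.3613.
p̂_st = 0.0903·0.090 + 0.1584·0.100 + 0.1311·0.119 + 0.2590·0.117 + 0.3613·0.044 ≈ 0.085760... → 0.0858.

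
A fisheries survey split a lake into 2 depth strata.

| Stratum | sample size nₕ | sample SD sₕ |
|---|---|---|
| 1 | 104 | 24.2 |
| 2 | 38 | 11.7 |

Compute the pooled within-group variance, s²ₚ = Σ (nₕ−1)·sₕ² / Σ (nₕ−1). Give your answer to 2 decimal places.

467.04

Degrees of freedom: 103 + 37 = 140.
Σ(nₕ−1)sₕ² = 103·585.64 + 37·136.89 = 65385.85.
s²ₚ = 65385.85 / 140 = 467.0418... → 467.04.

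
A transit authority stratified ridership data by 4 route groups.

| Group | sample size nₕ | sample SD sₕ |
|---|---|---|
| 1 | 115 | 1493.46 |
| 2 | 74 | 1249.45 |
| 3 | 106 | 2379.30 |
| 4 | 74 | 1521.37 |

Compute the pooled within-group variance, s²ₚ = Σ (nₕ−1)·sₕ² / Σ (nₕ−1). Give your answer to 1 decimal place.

3100290.1

1: (115−1)·1493.46² = 114·2230422.7716 = 254268195.9624
2: (74−1)·1249.45² = 73·1561125.3025 = 113962147.0825
3: (106−1)·2379.30² = 105·5661068.49 = 594412191.45
4: (74−1)·1521.37² = 73·2314566.6769 = 168963367.4137
Numerator = 1131605901.9086; denominator = Σ(nₕ−1) = 365.
s²ₚ = 1131605901.9086/365 = 3100290.142... → 3100290.1.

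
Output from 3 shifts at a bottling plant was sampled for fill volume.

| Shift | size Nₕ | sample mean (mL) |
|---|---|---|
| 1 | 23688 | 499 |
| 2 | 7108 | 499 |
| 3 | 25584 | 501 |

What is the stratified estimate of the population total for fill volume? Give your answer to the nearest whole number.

Estimate total by summing Nₕ·x̄ₕ over strata.
23688·499 + 7108·499 + 25584·501 = 11820312 + 3546892 + 12817584 = 28184788.

28184788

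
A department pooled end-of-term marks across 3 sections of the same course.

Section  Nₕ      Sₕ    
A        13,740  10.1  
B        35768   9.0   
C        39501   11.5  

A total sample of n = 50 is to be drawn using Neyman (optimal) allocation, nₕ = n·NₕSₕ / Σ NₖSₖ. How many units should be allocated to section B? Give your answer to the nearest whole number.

18

A: NₕSₕ = 13740·10.1 = 138774
B: NₕSₕ = 35768·9.0 = 321912
C: NₕSₕ = 39501·11.5 = 454261.5
Σ NₕSₕ = 914947.5.
n_B = 50·321912/914947.5 = 17.592... → 18.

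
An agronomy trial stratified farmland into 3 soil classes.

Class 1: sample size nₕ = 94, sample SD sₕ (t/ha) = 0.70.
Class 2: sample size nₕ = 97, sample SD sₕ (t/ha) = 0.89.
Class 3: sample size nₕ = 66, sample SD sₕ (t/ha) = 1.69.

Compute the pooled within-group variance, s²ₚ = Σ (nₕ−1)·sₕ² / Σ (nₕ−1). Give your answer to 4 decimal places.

Degrees of freedom: 93 + 96 + 65 = 254.
Σ(nₕ−1)sₕ² = 93·0.49 + 96·0.7921 + 65·2.8561 = 307.2581.
s²ₚ = 307.2581 / 254 = 1.209678... → 1.2097.

1.2097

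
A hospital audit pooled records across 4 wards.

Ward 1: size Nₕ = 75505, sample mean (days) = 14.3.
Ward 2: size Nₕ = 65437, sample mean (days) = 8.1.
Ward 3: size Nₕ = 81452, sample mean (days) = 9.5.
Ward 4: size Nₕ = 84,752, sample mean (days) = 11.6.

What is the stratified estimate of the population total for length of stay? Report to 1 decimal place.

Population total = Σ Nₕ·x̄ₕ (each stratum's size times its mean).
75505·14.3 + 65437·8.1 + 81452·9.5 + 84752·11.6 = 1079721.5 + 530039.7 + 773794 + 983123.2 = 3366678.4.

3366678.4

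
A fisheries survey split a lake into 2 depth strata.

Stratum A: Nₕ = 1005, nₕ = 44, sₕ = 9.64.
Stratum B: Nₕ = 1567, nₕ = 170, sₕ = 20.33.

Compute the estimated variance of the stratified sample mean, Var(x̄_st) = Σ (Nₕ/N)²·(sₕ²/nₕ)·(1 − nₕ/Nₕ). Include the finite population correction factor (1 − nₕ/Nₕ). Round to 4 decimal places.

N = 2572; Wₕ = Nₕ/N.
stratum A: (1005/2572)²·9.64²/44·(1 − 44/1005) = 0.3083535
stratum B: (1567/2572)²·20.33²/170·(1 − 170/1567) = 0.8045431
Sum = 1.1128966 → 1.1129.

1.1129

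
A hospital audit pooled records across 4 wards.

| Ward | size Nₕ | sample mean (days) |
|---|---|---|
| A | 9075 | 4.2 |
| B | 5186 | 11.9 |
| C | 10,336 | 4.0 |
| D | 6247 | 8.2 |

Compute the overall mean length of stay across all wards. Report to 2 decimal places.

N = 30844; weights Wₕ = Nₕ/N = (0.2942, 0.1681, 0.3351, 0.2025).
x̄_st = Σ Wₕ·x̄ₕ = 0.2942·4.2 + 0.1681·11.9 + 0.3351·4.0 + 0.2025·8.2 ≈ 6.2378...
→ 6.24.

6.24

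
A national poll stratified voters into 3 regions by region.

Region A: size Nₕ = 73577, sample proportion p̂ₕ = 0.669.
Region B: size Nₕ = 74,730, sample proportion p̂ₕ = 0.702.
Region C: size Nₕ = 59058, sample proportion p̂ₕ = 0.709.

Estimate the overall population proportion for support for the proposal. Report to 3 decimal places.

N = 73577 + 74730 + 59058 = 207365.
Overall proportion = Σ (Nₕ/N)·p̂ₕ.
Σ Nₕp̂ₕ = 49223.013 + 52460.46 + 41872.122 = 143555.595.
143555.595 / 207365 = 0.69228... → 0.692.

0.692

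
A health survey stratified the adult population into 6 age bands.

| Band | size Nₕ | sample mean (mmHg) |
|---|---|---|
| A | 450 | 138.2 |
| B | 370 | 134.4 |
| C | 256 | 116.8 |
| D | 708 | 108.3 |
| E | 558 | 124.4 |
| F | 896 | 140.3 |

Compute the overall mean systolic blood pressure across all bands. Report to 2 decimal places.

x̄_st = (Σ Nₕx̄ₕ) / (Σ Nₕ) = (450·138.2 + 370·134.4 + 256·116.8 + 708·108.3 + 558·124.4 + 896·140.3) / 3238
= 413619.2 / 3238 = 127.7391... → 127.74.

127.74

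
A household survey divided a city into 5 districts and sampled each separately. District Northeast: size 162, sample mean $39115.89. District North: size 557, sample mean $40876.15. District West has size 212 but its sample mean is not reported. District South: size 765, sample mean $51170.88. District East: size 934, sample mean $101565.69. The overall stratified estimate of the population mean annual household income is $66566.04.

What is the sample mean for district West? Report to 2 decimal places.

Σ Nₕx̄ₕ = N·μ, so 212·x̄_West = 2630·66566.04 − (162·39115.89 + 557·40876.15 + 765·51170.88 + 934·101565.69).
= 175068685.2 − 163112867.39 = 11955817.81.
x̄_West = 11955817.81 / 212 = 56395.3670... → 56395.37.

56395.37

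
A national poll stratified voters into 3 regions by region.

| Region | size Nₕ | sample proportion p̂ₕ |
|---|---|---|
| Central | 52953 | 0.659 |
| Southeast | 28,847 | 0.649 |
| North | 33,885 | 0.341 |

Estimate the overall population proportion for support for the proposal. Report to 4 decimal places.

0.5634

N = 52953 + 28847 + 33885 = 115685.
Overall proportion = Σ (Nₕ/N)·p̂ₕ.
Σ Nₕp̂ₕ = 34896.027 + 18721.703 + 11554.785 = 65172.515.
65172.515 / 115685 = 0.563362... → 0.5634.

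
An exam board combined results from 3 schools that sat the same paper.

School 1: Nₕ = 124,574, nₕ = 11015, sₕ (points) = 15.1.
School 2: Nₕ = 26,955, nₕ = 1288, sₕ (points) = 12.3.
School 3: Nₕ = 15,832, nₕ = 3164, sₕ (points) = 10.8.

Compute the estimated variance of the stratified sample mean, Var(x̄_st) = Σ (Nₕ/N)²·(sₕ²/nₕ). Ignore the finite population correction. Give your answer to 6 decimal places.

N = 167361; Wₕ = Nₕ/N.
school 1: (124574/167361)²·15.1²/11015 = 0.011468739
school 2: (26955/167361)²·12.3²/1288 = 0.003046944
school 3: (15832/167361)²·10.8²/3164 = 0.000329894
Sum = 0.014845577 → 0.014846.

0.014846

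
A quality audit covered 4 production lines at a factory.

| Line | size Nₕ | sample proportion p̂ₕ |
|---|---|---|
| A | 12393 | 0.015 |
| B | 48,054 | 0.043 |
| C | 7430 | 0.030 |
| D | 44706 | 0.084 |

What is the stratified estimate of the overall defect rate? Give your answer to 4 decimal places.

0.0553

Wₕ = Nₕ/N with N = 112583: 0.1101, 0.4268, 0.0660, 0.3971.
p̂_st = 0.1101·0.015 + 0.4268·0.043 + 0.0660·0.030 + 0.3971·0.084 ≈ 0.055341... → 0.0553.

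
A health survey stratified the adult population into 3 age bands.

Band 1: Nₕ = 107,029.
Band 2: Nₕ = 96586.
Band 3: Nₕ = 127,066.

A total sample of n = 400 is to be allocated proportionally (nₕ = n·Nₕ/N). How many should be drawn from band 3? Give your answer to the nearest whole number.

Share of band 3 = 127066/330681 = 0.38426.
Allocate 400 × 0.38426 = 153.702... → 154.

154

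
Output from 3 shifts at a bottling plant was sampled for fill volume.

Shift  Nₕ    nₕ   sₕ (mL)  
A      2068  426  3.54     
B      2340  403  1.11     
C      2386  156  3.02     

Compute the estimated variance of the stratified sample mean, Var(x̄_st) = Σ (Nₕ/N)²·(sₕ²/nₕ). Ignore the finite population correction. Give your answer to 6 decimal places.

N = 6794; Wₕ = Nₕ/N.
shift A: (2068/6794)²·3.54²/426 = 0.002725505
shift B: (2340/6794)²·1.11²/403 = 0.000362678
shift C: (2386/6794)²·3.02²/156 = 0.007210727
Sum = 0.010298910 → 0.010299.

0.010299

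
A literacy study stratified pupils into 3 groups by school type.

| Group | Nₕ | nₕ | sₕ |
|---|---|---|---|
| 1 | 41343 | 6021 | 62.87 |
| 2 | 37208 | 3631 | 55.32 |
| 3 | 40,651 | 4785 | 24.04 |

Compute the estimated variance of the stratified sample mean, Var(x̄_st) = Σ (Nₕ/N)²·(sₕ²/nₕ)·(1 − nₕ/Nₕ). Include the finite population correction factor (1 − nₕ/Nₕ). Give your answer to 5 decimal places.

0.15397

N = 119202; Wₕ = Nₕ/N.
group 1: (41343/119202)²·62.87²/6021·(1 − 6021/41343) = 0.06746810
group 2: (37208/119202)²·55.32²/3631·(1 − 3631/37208) = 0.07410529
group 3: (40651/119202)²·24.04²/4785·(1 − 4785/40651) = 0.01239293
Sum = 0.15396633 → 0.15397.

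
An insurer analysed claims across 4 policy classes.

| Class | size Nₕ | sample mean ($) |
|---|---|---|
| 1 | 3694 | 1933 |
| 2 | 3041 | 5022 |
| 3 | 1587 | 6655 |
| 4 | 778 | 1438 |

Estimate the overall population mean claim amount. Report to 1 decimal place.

N = 3694 + 3041 + 1587 + 778 = 9100.
Overall mean = Σ (Nₕ/N)·x̄ₕ — weight by population share, not a simple average.
Σ Nₕx̄ₕ = 3694·1933 + 3041·5022 + 1587·6655 + 778·1438 = 7140502 + 15271902 + 10561485 + 1118764 = 34092653.
Divide by N: 34092653 / 9100 = 3746.445... → 3746.4.

3746.4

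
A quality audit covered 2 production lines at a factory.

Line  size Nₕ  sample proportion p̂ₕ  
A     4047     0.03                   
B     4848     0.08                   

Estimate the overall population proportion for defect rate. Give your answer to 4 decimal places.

0.0573

Wₕ = Nₕ/N with N = 8895: 0.4550, 0.5450.
p̂_st = 0.4550·0.03 + 0.5450·0.08 ≈ 0.057251... → 0.0573.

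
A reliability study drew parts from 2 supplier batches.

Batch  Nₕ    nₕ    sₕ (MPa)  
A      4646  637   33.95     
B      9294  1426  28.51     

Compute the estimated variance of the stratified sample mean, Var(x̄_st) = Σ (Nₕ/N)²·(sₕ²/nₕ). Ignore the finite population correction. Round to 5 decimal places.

N = 13940. Term for each stratum: Wₕ²sₕ²/nₕ.
Var(x̄_st) = 0.20098932 + 0.25336971 = 0.45435904 → 0.45436.

0.45436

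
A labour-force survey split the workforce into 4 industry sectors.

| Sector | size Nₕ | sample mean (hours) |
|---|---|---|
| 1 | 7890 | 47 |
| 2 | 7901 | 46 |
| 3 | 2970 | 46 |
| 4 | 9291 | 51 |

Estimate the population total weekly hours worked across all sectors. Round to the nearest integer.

1: 7890·47 = 370830
2: 7901·46 = 363446
3: 2970·46 = 136620
4: 9291·51 = 473841
τ̂ = Σ Nₕx̄ₕ = 1344737.

1344737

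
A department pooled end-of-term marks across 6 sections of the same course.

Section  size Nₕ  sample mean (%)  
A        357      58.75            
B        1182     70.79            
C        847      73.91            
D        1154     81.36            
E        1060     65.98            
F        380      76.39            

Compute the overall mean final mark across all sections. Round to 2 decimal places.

x̄_st = (Σ Nₕx̄ₕ) / (Σ Nₕ) = (357·58.75 + 1182·70.79 + 847·73.91 + 1154·81.36 + 1060·65.98 + 380·76.39) / 4980
= 360105.74 / 4980 = 72.3104... → 72.31.

72.31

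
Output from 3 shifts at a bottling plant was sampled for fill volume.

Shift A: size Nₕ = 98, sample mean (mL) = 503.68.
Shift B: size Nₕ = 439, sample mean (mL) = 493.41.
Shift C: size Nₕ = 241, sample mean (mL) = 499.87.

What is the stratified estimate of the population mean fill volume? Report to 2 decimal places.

N = 778; weights Wₕ = Nₕ/N = (0.1260, 0.5643, 0.3098).
x̄_st = Σ Wₕ·x̄ₕ = 0.1260·503.68 + 0.5643·493.41 + 0.3098·499.87 ≈ 496.7048...
→ 496.70.

496.70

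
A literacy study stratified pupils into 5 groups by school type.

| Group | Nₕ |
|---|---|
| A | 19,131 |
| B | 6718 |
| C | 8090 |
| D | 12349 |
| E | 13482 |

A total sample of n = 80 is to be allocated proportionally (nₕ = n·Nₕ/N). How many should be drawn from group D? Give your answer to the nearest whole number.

N = 19131 + 6718 + 8090 + 12349 + 13482 = 59770.
n_D = 80·12349/59770 = 16.529... → 17.

17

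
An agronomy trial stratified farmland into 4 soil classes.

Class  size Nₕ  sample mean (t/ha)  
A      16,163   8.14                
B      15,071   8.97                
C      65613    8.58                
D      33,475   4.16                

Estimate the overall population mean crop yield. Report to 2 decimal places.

N = 130322; weights Wₕ = Nₕ/N = (0.1240, 0.1156, 0.5035, 0.2569).
x̄_st = Σ Wₕ·x̄ₕ = 0.1240·8.14 + 0.1156·8.97 + 0.5035·8.58 + 0.2569·4.16 ≈ 7.4352...
→ 7.44.

7.44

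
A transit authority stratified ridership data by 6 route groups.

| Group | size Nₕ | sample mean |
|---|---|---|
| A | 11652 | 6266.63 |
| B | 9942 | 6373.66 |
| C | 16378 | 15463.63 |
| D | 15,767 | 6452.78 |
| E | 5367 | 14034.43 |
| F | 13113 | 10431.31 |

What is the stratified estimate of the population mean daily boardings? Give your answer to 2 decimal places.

9741.18

N = 72219; weights Wₕ = Nₕ/N = (0.1613, 0.1377, 0.2268, 0.2183, 0.0743, 0.1816).
x̄_st = Σ Wₕ·x̄ₕ = 0.1613·6266.63 + 0.1377·6373.66 + 0.2268·15463.63 + 0.2183·6452.78 + 0.0743·14034.43 + 0.1816·10431.31 ≈ 9741.1840...
→ 9741.18.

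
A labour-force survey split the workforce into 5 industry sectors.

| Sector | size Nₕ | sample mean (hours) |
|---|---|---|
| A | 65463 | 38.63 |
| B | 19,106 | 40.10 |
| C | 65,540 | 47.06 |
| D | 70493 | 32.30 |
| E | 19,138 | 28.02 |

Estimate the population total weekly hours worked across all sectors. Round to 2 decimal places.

9192469.35

A: 65463·38.63 = 2528835.69
B: 19106·40.10 = 766150.6
C: 65540·47.06 = 3084312.4
D: 70493·32.30 = 2276923.9
E: 19138·28.02 = 536246.76
τ̂ = Σ Nₕx̄ₕ = 9192469.35.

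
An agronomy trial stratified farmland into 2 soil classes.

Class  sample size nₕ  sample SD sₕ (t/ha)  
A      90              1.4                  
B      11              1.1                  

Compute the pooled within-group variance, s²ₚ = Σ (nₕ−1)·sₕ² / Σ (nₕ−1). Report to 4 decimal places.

1.8842

Degrees of freedom: 89 + 10 = 99.
Σ(nₕ−1)sₕ² = 89·1.96 + 10·1.21 = 186.54.
s²ₚ = 186.54 / 99 = 1.884242... → 1.8842.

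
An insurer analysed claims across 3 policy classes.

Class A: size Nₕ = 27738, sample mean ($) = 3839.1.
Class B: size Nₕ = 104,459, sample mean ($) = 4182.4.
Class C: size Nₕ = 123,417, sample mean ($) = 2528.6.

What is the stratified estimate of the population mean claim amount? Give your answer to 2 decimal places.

N = 27738 + 104459 + 123417 = 255614.
The stratified mean weights each stratum mean by its population share Nₕ/N.
Σ Nₕx̄ₕ = 27738·3839.1 + 104459·4182.4 + 123417·2528.6 = 106488955.8 + 436889321.6 + 312072226.2 = 855450503.6.
Divide by N: 855450503.6 / 255614 = 3346.6496... → 3346.65.

3346.65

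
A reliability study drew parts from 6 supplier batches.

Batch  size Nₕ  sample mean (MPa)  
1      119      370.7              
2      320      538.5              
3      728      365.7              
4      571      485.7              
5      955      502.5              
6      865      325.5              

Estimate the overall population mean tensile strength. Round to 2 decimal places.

427.61

N = 3558; weights Wₕ = Nₕ/N = (0.0334, 0.0899, 0.2046, 0.1605, 0.2684, 0.2431).
x̄_st = Σ Wₕ·x̄ₕ = 0.0334·370.7 + 0.0899·538.5 + 0.2046·365.7 + 0.1605·485.7 + 0.2684·502.5 + 0.2431·325.5 ≈ 427.6117...
→ 427.61.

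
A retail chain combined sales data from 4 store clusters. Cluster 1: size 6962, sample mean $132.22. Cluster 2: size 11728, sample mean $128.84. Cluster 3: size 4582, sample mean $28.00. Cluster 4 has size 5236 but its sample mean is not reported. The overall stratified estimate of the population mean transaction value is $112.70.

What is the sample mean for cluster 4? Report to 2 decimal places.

Σ Nₕx̄ₕ = N·μ, so 5236·x̄_4 = 28508·112.70 − (6962·132.22 + 11728·128.84 + 4582·28.00).
= 3212851.6 − 2559847.16 = 653004.44.
x̄_4 = 653004.44 / 5236 = 124.7144... → 124.71.

124.71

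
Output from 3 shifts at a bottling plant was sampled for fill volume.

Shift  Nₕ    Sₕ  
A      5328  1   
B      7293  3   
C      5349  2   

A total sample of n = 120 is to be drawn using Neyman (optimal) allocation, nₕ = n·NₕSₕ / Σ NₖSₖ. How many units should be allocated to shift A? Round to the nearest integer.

A: NₕSₕ = 5328·1 = 5328
B: NₕSₕ = 7293·3 = 21879
C: NₕSₕ = 5349·2 = 10698
Σ NₕSₕ = 37905.
n_A = 120·5328/37905 = 16.867... → 17.

17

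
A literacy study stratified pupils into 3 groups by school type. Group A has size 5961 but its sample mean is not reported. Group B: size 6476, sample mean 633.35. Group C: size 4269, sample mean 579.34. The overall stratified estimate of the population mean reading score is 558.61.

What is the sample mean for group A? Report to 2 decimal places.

462.57

Σ Nₕx̄ₕ = N·μ, so 5961·x̄_A = 16706·558.61 − (6476·633.35 + 4269·579.34).
= 9332138.66 − 6574777.06 = 2757361.6.
x̄_A = 2757361.6 / 5961 = 462.5670... → 462.57.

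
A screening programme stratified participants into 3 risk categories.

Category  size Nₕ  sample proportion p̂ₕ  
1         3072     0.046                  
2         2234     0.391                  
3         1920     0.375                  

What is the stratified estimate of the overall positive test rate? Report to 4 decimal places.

N = 3072 + 2234 + 1920 = 7226.
Overall proportion = Σ (Nₕ/N)·p̂ₕ.
Σ Nₕp̂ₕ = 141.312 + 873.494 + 720 = 1734.806.
1734.806 / 7226 = 0.240078... → 0.2401.

0.2401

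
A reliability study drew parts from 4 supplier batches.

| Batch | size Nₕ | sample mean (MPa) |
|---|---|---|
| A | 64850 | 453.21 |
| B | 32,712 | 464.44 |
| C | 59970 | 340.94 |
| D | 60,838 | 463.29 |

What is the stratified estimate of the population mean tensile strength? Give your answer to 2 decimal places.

N = 64850 + 32712 + 59970 + 60838 = 218370.
Weight each subgroup mean by Nₕ/N and sum.
Σ Nₕx̄ₕ = 64850·453.21 + 32712·464.44 + 59970·340.94 + 60838·463.29 = 29390668.5 + 15192761.28 + 20446171.8 + 28185637.02 = 93215238.6.
Divide by N: 93215238.6 / 218370 = 426.8683... → 426.87.

426.87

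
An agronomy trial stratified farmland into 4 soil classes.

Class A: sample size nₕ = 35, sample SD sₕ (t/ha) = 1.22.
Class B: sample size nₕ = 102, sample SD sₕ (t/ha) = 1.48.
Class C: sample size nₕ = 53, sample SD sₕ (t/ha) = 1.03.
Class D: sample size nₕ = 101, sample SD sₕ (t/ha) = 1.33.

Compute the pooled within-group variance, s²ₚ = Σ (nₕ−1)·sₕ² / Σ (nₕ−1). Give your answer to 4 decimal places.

A: (35−1)·1.22² = 34·1.4884 = 50.6056
B: (102−1)·1.48² = 101·2.1904 = 221.2304
C: (53−1)·1.03² = 52·1.0609 = 55.1668
D: (101−1)·1.33² = 100·1.7689 = 176.89
Numerator = 503.8928; denominator = Σ(nₕ−1) = 287.
s²ₚ = 503.8928/287 = 1.755724... → 1.7557.

1.7557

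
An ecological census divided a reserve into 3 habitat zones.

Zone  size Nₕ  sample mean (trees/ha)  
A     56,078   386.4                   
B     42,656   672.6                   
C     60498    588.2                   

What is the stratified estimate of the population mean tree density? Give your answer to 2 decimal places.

N = 159232; weights Wₕ = Nₕ/N = (0.3522, 0.2679, 0.3799).
x̄_st = Σ Wₕ·x̄ₕ = 0.3522·386.4 + 0.2679·672.6 + 0.3799·588.2 ≈ 539.7401...
→ 539.74.

539.74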